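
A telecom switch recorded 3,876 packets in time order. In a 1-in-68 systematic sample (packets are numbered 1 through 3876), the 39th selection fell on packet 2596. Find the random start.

k = 68
r = 2596 − (39−1)×68 = 2596 − 2584 = 12

12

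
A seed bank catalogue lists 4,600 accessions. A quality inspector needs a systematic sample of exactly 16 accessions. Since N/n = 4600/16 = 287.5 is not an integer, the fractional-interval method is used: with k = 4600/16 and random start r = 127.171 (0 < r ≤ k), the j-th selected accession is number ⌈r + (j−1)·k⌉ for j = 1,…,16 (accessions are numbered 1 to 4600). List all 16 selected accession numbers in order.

128, 415, 703, 990, 1278, 1565, 1853, 2140, 2428, 2715, 3003, 3290, 3578, 3865, 4153, 4440

j=1: r + 0k = 127.171 → ⌈·⌉ = 128
j=2: r + 1k = 414.671 → ⌈·⌉ = 415
j=3: r + 2k = 702.171 → ⌈·⌉ = 703
j=4: r + 3k = 989.671 → ⌈·⌉ = 990
j=5: r + 4k = 1277.171 → ⌈·⌉ = 1278
j=6: r + 5k = 1564.671 → ⌈·⌉ = 1565
j=7: r + 6k = 1852.171 → ⌈·⌉ = 1853
j=8: r + 7k = 2139.671 → ⌈·⌉ = 2140
j=9: r + 8k = 2427.171 → ⌈·⌉ = 2428
j=10: r + 9k = 2714.671 → ⌈·⌉ = 2715
j=11: r + 10k = 3002.171 → ⌈·⌉ = 3003
j=12: r + 11k = 3289.671 → ⌈·⌉ = 3290
j=13: r + 12k = 3577.171 → ⌈·⌉ = 3578
j=14: r + 13k = 3864.671 → ⌈·⌉ = 3865
j=15: r + 14k = 4152.171 → ⌈·⌉ = 4153
j=16: r + 15k = 4439.671 → ⌈·⌉ = 4440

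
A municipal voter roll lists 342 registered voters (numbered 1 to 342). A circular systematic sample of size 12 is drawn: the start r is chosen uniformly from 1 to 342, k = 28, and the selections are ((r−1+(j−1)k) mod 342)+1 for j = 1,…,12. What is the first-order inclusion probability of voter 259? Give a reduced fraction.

2/57

For each position j, as r ranges over 1…342 the j-th selection hits every voter exactly once, so voter 259 is selected for exactly 12 of the 342 starts.
Inclusion probability = 12/342 = 2/57.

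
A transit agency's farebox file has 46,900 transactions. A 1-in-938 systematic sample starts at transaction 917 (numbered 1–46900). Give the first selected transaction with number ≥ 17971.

k = 938
Steps past start: ⌈(17971 − 917)/938⌉ = ⌈17054/938⌉ = 19
Selected transaction: 917 + 19×938 = 18739

18739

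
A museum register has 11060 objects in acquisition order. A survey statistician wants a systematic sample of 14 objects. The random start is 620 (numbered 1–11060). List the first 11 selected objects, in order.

k = N/n = 11060/14 = 790
object 1: 620
object 2: 620 + 790 = 1410
object 3: 1410 + 790 = 2200
object 4: 2200 + 790 = 2990
object 5: 2990 + 790 = 3780
object 6: 3780 + 790 = 4570
object 7: 4570 + 790 = 5360
object 8: 5360 + 790 = 6150
object 9: 6150 + 790 = 6940
object 10: 6940 + 790 = 7730
object 11: 7730 + 790 = 8520

620, 1410, 2200, 2990, 3780, 4570, 5360, 6150, 6940, 7730, 8520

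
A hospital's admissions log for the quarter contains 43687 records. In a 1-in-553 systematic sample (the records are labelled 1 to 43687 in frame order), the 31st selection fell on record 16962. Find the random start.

372

k = 553
r = 16962 − (31−1)×553 = 16962 − 16590 = 372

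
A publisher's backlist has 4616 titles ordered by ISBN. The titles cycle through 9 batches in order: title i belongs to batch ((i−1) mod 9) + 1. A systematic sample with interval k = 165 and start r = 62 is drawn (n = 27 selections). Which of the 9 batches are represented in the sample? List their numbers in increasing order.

Consecutive selections differ by k = 165, so their batch numbers differ by 165 mod 9 = 3.
gcd(165, 9) = 3, so the sample visits 9/3 = 3 distinct residues mod 9.
Start 62 is batch 8; the batches hit are 2, 5, 8.

2, 5, 8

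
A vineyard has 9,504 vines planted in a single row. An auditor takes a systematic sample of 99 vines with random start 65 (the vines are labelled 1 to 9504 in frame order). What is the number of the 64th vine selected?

k = 9504/99 = 96
64th selection = r + (64−1)·k = 65 + 63×96 = 65 + 6048 = 6113

6113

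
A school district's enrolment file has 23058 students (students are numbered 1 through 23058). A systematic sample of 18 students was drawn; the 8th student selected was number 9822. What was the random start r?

855

k = 23058/18 = 1281
r = 9822 − (8−1)×1281 = 9822 − 8967 = 855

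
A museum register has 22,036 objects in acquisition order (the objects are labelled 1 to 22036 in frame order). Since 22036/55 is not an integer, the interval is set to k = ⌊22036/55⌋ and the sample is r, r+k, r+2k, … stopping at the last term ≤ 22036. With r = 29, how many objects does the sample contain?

k = ⌊22036/55⌋ = 400
Achieved size = ⌊(22036 − 29)/400⌋ + 1 = ⌊22007/400⌋ + 1 = 55 + 1 = 56
(last selection: 29 + 55×400 = 22029 ≤ 22036; next would be 22429 > 22036)

56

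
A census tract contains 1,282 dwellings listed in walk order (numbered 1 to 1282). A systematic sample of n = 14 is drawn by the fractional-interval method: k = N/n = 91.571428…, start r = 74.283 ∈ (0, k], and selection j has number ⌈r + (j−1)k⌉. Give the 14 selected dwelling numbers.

75, 166, 258, 349, 441, 533, 624, 716, 807, 899, 990, 1082, 1174, 1265

j=1: r + 0k = 74.283 → ⌈·⌉ = 75
j=2: r + 1k = 165.854428… → ⌈·⌉ = 166
j=3: r + 2k = 257.425857… → ⌈·⌉ = 258
j=4: r + 3k = 348.997285… → ⌈·⌉ = 349
j=5: r + 4k = 440.568714… → ⌈·⌉ = 441
j=6: r + 5k = 532.140142… → ⌈·⌉ = 533
j=7: r + 6k = 623.711571… → ⌈·⌉ = 624
j=8: r + 7k = 715.283 → ⌈·⌉ = 716
j=9: r + 8k = 806.854428… → ⌈·⌉ = 807
j=10: r + 9k = 898.425857… → ⌈·⌉ = 899
j=11: r + 10k = 989.997285… → ⌈·⌉ = 990
j=12: r + 11k = 1081.568714… → ⌈·⌉ = 1082
j=13: r + 12k = 1173.140142… → ⌈·⌉ = 1174
j=14: r + 13k = 1264.711571… → ⌈·⌉ = 1265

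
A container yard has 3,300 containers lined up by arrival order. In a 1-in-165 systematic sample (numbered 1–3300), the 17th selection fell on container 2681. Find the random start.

41

k = 165
r = 2681 − (17−1)×165 = 2681 − 2640 = 41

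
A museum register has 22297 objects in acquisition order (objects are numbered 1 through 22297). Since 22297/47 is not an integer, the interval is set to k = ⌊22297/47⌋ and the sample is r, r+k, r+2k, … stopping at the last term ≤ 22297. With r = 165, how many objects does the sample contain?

k = ⌊22297/47⌋ = 474
Achieved size = ⌊(22297 − 165)/474⌋ + 1 = ⌊22132/474⌋ + 1 = 46 + 1 = 47
(last selection: 165 + 46×474 = 21969 ≤ 22297; next would be 22443 > 22297)

47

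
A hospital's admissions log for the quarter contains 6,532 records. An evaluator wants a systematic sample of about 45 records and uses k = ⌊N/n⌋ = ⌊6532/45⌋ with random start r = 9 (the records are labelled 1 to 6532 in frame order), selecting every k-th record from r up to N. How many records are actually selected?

45

k = ⌊6532/45⌋ = 145
Achieved size = ⌊(6532 − 9)/145⌋ + 1 = ⌊6523/145⌋ + 1 = 44 + 1 = 45
(last selection: 9 + 44×145 = 6389 ≤ 6532; next would be 6534 > 6532)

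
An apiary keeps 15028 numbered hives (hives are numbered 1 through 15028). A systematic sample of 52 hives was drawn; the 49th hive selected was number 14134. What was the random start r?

262

k = 15028/52 = 289
r = 14134 − (49−1)×289 = 14134 − 13872 = 262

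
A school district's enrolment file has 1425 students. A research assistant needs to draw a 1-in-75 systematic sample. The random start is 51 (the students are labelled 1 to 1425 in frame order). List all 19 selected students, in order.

student 1: 51
student 2: 51 + 75 = 126
student 3: 126 + 75 = 201
student 4: 201 + 75 = 276
student 5: 276 + 75 = 351
student 6: 351 + 75 = 426
student 7: 426 + 75 = 501
student 8: 501 + 75 = 576
student 9: 576 + 75 = 651
student 10: 651 + 75 = 726
student 11: 726 + 75 = 801
student 12: 801 + 75 = 876
student 13: 876 + 75 = 951
student 14: 951 + 75 = 1026
student 15: 1026 + 75 = 1101
student 16: 1101 + 75 = 1176
student 17: 1176 + 75 = 1251
student 18: 1251 + 75 = 1326
student 19: 1326 + 75 = 1401

51, 126, 201, 276, 351, 426, 501, 576, 651, 726, 801, 876, 951, 1026, 1101, 1176, 1251, 1326, 1401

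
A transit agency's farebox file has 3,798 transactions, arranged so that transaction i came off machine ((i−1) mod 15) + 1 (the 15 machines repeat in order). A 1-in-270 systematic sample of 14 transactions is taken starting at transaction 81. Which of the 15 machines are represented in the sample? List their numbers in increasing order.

Consecutive selections differ by k = 270, so their machine numbers differ by 270 mod 15 = 0.
gcd(270, 15) = 15, so the sample visits 15/15 = 1 distinct residues mod 15.
Start 81 is machine 6; the machines hit are 6.

6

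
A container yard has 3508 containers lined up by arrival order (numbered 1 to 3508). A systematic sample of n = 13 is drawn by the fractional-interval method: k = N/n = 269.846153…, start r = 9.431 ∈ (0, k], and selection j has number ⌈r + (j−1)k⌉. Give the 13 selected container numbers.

10, 280, 550, 819, 1089, 1359, 1629, 1899, 2169, 2439, 2708, 2978, 3248

j=1: r + 0k = 9.431 → ⌈·⌉ = 10
j=2: r + 1k = 279.277153… → ⌈·⌉ = 280
j=3: r + 2k = 549.123307… → ⌈·⌉ = 550
j=4: r + 3k = 818.969461… → ⌈·⌉ = 819
j=5: r + 4k = 1088.815615… → ⌈·⌉ = 1089
j=6: r + 5k = 1358.661769… → ⌈·⌉ = 1359
j=7: r + 6k = 1628.507923… → ⌈·⌉ = 1629
j=8: r + 7k = 1898.354076… → ⌈·⌉ = 1899
j=9: r + 8k = 2168.200230… → ⌈·⌉ = 2169
j=10: r + 9k = 2438.046384… → ⌈·⌉ = 2439
j=11: r + 10k = 2707.892538… → ⌈·⌉ = 2708
j=12: r + 11k = 2977.738692… → ⌈·⌉ = 2978
j=13: r + 12k = 3247.584846… → ⌈·⌉ = 3248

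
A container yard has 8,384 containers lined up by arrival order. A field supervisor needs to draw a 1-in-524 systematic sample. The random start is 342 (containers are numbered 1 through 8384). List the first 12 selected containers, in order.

container 1: 342
container 2: 342 + 524 = 866
container 3: 866 + 524 = 1390
container 4: 1390 + 524 = 1914
container 5: 1914 + 524 = 2438
container 6: 2438 + 524 = 2962
container 7: 2962 + 524 = 3486
container 8: 3486 + 524 = 4010
container 9: 4010 + 524 = 4534
container 10: 4534 + 524 = 5058
container 11: 5058 + 524 = 5582
container 12: 5582 + 524 = 6106

342, 866, 1390, 1914, 2438, 2962, 3486, 4010, 4534, 5058, 5582, 6106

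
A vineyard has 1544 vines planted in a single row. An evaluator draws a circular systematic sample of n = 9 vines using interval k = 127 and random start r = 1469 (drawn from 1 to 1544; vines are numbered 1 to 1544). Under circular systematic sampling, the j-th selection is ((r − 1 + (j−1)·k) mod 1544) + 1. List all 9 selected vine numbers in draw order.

1469, 52, 179, 306, 433, 560, 687, 814, 941

Selection 1: 1469
Selection 2: 1469 + 127 = 1596 → 1596 − 1544 = 52
Selection 3: 52 + 127 = 179
Selection 4: 179 + 127 = 306
Selection 5: 306 + 127 = 433
Selection 6: 433 + 127 = 560
Selection 7: 560 + 127 = 687
Selection 8: 687 + 127 = 814
Selection 9: 814 + 127 = 941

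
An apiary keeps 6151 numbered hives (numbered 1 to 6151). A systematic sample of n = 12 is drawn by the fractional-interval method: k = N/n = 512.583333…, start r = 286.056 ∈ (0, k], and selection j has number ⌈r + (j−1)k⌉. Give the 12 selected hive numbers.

287, 799, 1312, 1824, 2337, 2849, 3362, 3875, 4387, 4900, 5412, 5925

j=1: r + 0k = 286.056 → ⌈·⌉ = 287
j=2: r + 1k = 798.639333… → ⌈·⌉ = 799
j=3: r + 2k = 1311.222666… → ⌈·⌉ = 1312
j=4: r + 3k = 1823.806 → ⌈·⌉ = 1824
j=5: r + 4k = 2336.389333… → ⌈·⌉ = 2337
j=6: r + 5k = 2848.972666… → ⌈·⌉ = 2849
j=7: r + 6k = 3361.556 → ⌈·⌉ = 3362
j=8: r + 7k = 3874.139333… → ⌈·⌉ = 3875
j=9: r + 8k = 4386.722666… → ⌈·⌉ = 4387
j=10: r + 9k = 4899.306 → ⌈·⌉ = 4900
j=11: r + 10k = 5411.889333… → ⌈·⌉ = 5412
j=12: r + 11k = 5924.472666… → ⌈·⌉ = 5925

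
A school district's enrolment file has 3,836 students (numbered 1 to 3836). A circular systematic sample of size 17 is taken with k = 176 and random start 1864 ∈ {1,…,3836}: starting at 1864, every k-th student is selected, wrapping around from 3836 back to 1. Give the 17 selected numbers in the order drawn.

1864, 2040, 2216, 2392, 2568, 2744, 2920, 3096, 3272, 3448, 3624, 3800, 140, 316, 492, 668, 844

Selection 1: 1864
Selection 2: 1864 + 176 = 2040
Selection 3: 2040 + 176 = 2216
Selection 4: 2216 + 176 = 2392
Selection 5: 2392 + 176 = 2568
Selection 6: 2568 + 176 = 2744
Selection 7: 2744 + 176 = 2920
Selection 8: 2920 + 176 = 3096
Selection 9: 3096 + 176 = 3272
Selection 10: 3272 + 176 = 3448
Selection 11: 3448 + 176 = 3624
Selection 12: 3624 + 176 = 3800
Selection 13: 3800 + 176 = 3976 → 3976 − 3836 = 140
Selection 14: 140 + 176 = 316
Selection 15: 316 + 176 = 492
Selection 16: 492 + 176 = 668
Selection 17: 668 + 176 = 844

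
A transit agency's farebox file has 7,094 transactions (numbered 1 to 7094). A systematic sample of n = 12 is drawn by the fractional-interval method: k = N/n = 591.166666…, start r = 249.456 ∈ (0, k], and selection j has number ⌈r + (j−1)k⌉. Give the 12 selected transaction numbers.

j=1: r + 0k = 249.456 → ⌈·⌉ = 250
j=2: r + 1k = 840.622666… → ⌈·⌉ = 841
j=3: r + 2k = 1431.789333… → ⌈·⌉ = 1432
j=4: r + 3k = 2022.956 → ⌈·⌉ = 2023
j=5: r + 4k = 2614.122666… → ⌈·⌉ = 2615
j=6: r + 5k = 3205.289333… → ⌈·⌉ = 3206
j=7: r + 6k = 3796.456 → ⌈·⌉ = 3797
j=8: r + 7k = 4387.622666… → ⌈·⌉ = 4388
j=9: r + 8k = 4978.789333… → ⌈·⌉ = 4979
j=10: r + 9k = 5569.956 → ⌈·⌉ = 5570
j=11: r + 10k = 6161.122666… → ⌈·⌉ = 6162
j=12: r + 11k = 6752.289333… → ⌈·⌉ = 6753

250, 841, 1432, 2023, 2615, 3206, 3797, 4388, 4979, 5570, 6162, 6753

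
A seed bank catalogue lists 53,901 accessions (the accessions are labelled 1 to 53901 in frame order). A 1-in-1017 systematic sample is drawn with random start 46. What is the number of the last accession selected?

k = 1017
53rd selection = r + (53−1)·k = 46 + 52×1017 = 46 + 52884 = 52930

52930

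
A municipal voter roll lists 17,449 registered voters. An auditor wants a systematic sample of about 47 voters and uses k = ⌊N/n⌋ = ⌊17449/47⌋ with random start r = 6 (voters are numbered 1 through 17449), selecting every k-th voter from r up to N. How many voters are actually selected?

48

k = ⌊17449/47⌋ = 371
Achieved size = ⌊(17449 − 6)/371⌋ + 1 = ⌊17443/371⌋ + 1 = 47 + 1 = 48
(last selection: 6 + 47×371 = 17443 ≤ 17449; next would be 17814 > 17449)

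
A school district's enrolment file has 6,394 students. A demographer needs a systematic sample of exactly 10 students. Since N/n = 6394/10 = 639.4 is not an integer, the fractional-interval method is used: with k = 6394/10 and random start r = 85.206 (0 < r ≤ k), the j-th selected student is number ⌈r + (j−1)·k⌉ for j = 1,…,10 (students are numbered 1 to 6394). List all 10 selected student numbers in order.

86, 725, 1365, 2004, 2643, 3283, 3922, 4562, 5201, 5840

j=1: r + 0k = 85.206 → ⌈·⌉ = 86
j=2: r + 1k = 724.606 → ⌈·⌉ = 725
j=3: r + 2k = 1364.006 → ⌈·⌉ = 1365
j=4: r + 3k = 2003.406 → ⌈·⌉ = 2004
j=5: r + 4k = 2642.806 → ⌈·⌉ = 2643
j=6: r + 5k = 3282.206 → ⌈·⌉ = 3283
j=7: r + 6k = 3921.606 → ⌈·⌉ = 3922
j=8: r + 7k = 4561.006 → ⌈·⌉ = 4562
j=9: r + 8k = 5200.406 → ⌈·⌉ = 5201
j=10: r + 9k = 5839.806 → ⌈·⌉ = 5840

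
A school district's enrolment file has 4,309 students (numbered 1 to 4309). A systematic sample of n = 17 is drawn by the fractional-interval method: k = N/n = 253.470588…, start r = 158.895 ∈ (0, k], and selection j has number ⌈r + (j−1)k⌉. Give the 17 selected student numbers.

j=1: r + 0k = 158.895 → ⌈·⌉ = 159
j=2: r + 1k = 412.365588… → ⌈·⌉ = 413
j=3: r + 2k = 665.836176… → ⌈·⌉ = 666
j=4: r + 3k = 919.306764… → ⌈·⌉ = 920
j=5: r + 4k = 1172.777352… → ⌈·⌉ = 1173
j=6: r + 5k = 1426.247941… → ⌈·⌉ = 1427
j=7: r + 6k = 1679.718529… → ⌈·⌉ = 1680
j=8: r + 7k = 1933.189117… → ⌈·⌉ = 1934
j=9: r + 8k = 2186.659705… → ⌈·⌉ = 2187
j=10: r + 9k = 2440.130294… → ⌈·⌉ = 2441
j=11: r + 10k = 2693.600882… → ⌈·⌉ = 2694
j=12: r + 11k = 2947.071470… → ⌈·⌉ = 2948
j=13: r + 12k = 3200.542058… → ⌈·⌉ = 3201
j=14: r + 13k = 3454.012647… → ⌈·⌉ = 3455
j=15: r + 14k = 3707.483235… → ⌈·⌉ = 3708
j=16: r + 15k = 3960.953823… → ⌈·⌉ = 3961
j=17: r + 16k = 4214.424411… → ⌈·⌉ = 4215

159, 413, 666, 920, 1173, 1427, 1680, 1934, 2187, 2441, 2694, 2948, 3201, 3455, 3708, 3961, 4215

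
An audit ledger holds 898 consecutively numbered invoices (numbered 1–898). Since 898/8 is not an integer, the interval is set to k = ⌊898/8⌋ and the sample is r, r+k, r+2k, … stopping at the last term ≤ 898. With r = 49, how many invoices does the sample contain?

8

k = ⌊898/8⌋ = 112
Achieved size = ⌊(898 − 49)/112⌋ + 1 = ⌊849/112⌋ + 1 = 7 + 1 = 8
(last selection: 49 + 7×112 = 833 ≤ 898; next would be 945 > 898)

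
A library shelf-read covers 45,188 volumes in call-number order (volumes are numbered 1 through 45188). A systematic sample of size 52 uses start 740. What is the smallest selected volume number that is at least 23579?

k = 45188/52 = 869
Steps past start: ⌈(23579 − 740)/869⌉ = ⌈22839/869⌉ = 27
Selected volume: 740 + 27×869 = 24203

24203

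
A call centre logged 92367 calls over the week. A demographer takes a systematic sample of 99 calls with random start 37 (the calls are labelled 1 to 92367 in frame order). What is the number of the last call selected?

k = 92367/99 = 933
99th selection = r + (99−1)·k = 37 + 98×933 = 37 + 91434 = 91471

91471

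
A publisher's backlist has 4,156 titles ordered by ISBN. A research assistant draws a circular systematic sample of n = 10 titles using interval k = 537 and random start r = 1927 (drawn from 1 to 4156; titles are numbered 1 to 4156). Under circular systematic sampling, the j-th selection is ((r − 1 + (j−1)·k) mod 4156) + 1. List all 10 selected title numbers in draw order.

Selection 1: 1927
Selection 2: 1927 + 537 = 2464
Selection 3: 2464 + 537 = 3001
Selection 4: 3001 + 537 = 3538
Selection 5: 3538 + 537 = 4075
Selection 6: 4075 + 537 = 4612 → 4612 − 4156 = 456
Selection 7: 456 + 537 = 993
Selection 8: 993 + 537 = 1530
Selection 9: 1530 + 537 = 2067
Selection 10: 2067 + 537 = 2604

1927, 2464, 3001, 3538, 4075, 456, 993, 1530, 2067, 2604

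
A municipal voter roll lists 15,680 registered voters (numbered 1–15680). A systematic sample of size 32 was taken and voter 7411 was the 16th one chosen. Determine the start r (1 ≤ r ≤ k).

61

k = 15680/32 = 490
r = 7411 − (16−1)×490 = 7411 − 7350 = 61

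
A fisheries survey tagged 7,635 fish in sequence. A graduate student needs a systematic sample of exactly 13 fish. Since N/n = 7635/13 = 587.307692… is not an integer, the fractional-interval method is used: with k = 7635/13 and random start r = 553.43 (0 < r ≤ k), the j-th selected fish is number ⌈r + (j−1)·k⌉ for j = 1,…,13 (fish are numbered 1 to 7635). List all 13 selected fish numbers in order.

554, 1141, 1729, 2316, 2903, 3490, 4078, 4665, 5252, 5840, 6427, 7014, 7602

j=1: r + 0k = 553.43 → ⌈·⌉ = 554
j=2: r + 1k = 1140.737692… → ⌈·⌉ = 1141
j=3: r + 2k = 1728.045384… → ⌈·⌉ = 1729
j=4: r + 3k = 2315.353076… → ⌈·⌉ = 2316
j=5: r + 4k = 2902.660769… → ⌈·⌉ = 2903
j=6: r + 5k = 3489.968461… → ⌈·⌉ = 3490
j=7: r + 6k = 4077.276153… → ⌈·⌉ = 4078
j=8: r + 7k = 4664.583846… → ⌈·⌉ = 4665
j=9: r + 8k = 5251.891538… → ⌈·⌉ = 5252
j=10: r + 9k = 5839.199230… → ⌈·⌉ = 5840
j=11: r + 10k = 6426.506923… → ⌈·⌉ = 6427
j=12: r + 11k = 7013.814615… → ⌈·⌉ = 7014
j=13: r + 12k = 7601.122307… → ⌈·⌉ = 7602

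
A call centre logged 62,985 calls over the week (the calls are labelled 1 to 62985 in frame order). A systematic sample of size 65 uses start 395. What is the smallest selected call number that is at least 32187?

32372

k = 62985/65 = 969
Steps past start: ⌈(32187 − 395)/969⌉ = ⌈31792/969⌉ = 33
Selected call: 395 + 33×969 = 32372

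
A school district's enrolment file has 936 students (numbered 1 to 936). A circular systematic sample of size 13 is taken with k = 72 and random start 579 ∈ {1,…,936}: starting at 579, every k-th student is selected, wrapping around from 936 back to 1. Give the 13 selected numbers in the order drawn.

579, 651, 723, 795, 867, 3, 75, 147, 219, 291, 363, 435, 507

Selection 1: 579
Selection 2: 579 + 72 = 651
Selection 3: 651 + 72 = 723
Selection 4: 723 + 72 = 795
Selection 5: 795 + 72 = 867
Selection 6: 867 + 72 = 939 → 939 − 936 = 3
Selection 7: 3 + 72 = 75
Selection 8: 75 + 72 = 147
Selection 9: 147 + 72 = 219
Selection 10: 219 + 72 = 291
Selection 11: 291 + 72 = 363
Selection 12: 363 + 72 = 435
Selection 13: 435 + 72 = 507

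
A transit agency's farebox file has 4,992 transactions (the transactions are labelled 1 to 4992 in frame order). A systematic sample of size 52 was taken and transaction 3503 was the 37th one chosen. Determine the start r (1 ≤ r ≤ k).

47

k = 4992/52 = 96
r = 3503 − (37−1)×96 = 3503 − 3456 = 47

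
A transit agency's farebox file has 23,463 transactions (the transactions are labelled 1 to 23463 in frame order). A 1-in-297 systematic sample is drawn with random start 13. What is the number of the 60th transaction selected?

17536

k = 297
60th selection = r + (60−1)·k = 13 + 59×297 = 13 + 17523 = 17536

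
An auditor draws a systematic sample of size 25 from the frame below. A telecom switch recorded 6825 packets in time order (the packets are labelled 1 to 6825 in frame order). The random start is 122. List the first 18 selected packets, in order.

122, 395, 668, 941, 1214, 1487, 1760, 2033, 2306, 2579, 2852, 3125, 3398, 3671, 3944, 4217, 4490, 4763

k = N/n = 6825/25 = 273
packet 1: 122
packet 2: 122 + 273 = 395
packet 3: 395 + 273 = 668
packet 4: 668 + 273 = 941
packet 5: 941 + 273 = 1214
packet 6: 1214 + 273 = 1487
packet 7: 1487 + 273 = 1760
packet 8: 1760 + 273 = 2033
packet 9: 2033 + 273 = 2306
packet 10: 2306 + 273 = 2579
packet 11: 2579 + 273 = 2852
packet 12: 2852 + 273 = 3125
packet 13: 3125 + 273 = 3398
packet 14: 3398 + 273 = 3671
packet 15: 3671 + 273 = 3944
packet 16: 3944 + 273 = 4217
packet 17: 4217 + 273 = 4490
packet 18: 4490 + 273 = 4763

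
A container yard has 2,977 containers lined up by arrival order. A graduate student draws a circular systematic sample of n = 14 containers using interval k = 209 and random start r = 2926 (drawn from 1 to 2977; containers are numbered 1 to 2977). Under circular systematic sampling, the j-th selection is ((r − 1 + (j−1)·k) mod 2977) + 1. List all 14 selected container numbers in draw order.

2926, 158, 367, 576, 785, 994, 1203, 1412, 1621, 1830, 2039, 2248, 2457, 2666

Selection 1: 2926
Selection 2: 2926 + 209 = 3135 → 3135 − 2977 = 158
Selection 3: 158 + 209 = 367
Selection 4: 367 + 209 = 576
Selection 5: 576 + 209 = 785
Selection 6: 785 + 209 = 994
Selection 7: 994 + 209 = 1203
Selection 8: 1203 + 209 = 1412
Selection 9: 1412 + 209 = 1621
Selection 10: 1621 + 209 = 1830
Selection 11: 1830 + 209 = 2039
Selection 12: 2039 + 209 = 2248
Selection 13: 2248 + 209 = 2457
Selection 14: 2457 + 209 = 2666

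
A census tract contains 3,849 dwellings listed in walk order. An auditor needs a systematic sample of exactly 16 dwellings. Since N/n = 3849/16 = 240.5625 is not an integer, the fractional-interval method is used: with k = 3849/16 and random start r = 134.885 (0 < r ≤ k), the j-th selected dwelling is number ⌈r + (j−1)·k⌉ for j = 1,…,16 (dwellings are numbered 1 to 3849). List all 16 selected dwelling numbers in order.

135, 376, 617, 857, 1098, 1338, 1579, 1819, 2060, 2300, 2541, 2782, 3022, 3263, 3503, 3744

j=1: r + 0k = 134.885 → ⌈·⌉ = 135
j=2: r + 1k = 375.4475 → ⌈·⌉ = 376
j=3: r + 2k = 616.01 → ⌈·⌉ = 617
j=4: r + 3k = 856.5725 → ⌈·⌉ = 857
j=5: r + 4k = 1097.135 → ⌈·⌉ = 1098
j=6: r + 5k = 1337.6975 → ⌈·⌉ = 1338
j=7: r + 6k = 1578.26 → ⌈·⌉ = 1579
j=8: r + 7k = 1818.8225 → ⌈·⌉ = 1819
j=9: r + 8k = 2059.385 → ⌈·⌉ = 2060
j=10: r + 9k = 2299.9475 → ⌈·⌉ = 2300
j=11: r + 10k = 2540.51 → ⌈·⌉ = 2541
j=12: r + 11k = 2781.0725 → ⌈·⌉ = 2782
j=13: r + 12k = 3021.635 → ⌈·⌉ = 3022
j=14: r + 13k = 3262.1975 → ⌈·⌉ = 3263
j=15: r + 14k = 3502.76 → ⌈·⌉ = 3503
j=16: r + 15k = 3743.3225 → ⌈·⌉ = 3744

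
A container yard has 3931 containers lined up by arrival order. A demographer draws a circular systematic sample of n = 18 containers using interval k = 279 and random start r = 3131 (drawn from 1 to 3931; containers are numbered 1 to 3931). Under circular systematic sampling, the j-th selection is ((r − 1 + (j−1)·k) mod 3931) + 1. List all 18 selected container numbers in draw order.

3131, 3410, 3689, 37, 316, 595, 874, 1153, 1432, 1711, 1990, 2269, 2548, 2827, 3106, 3385, 3664, 12

Selection 1: 3131
Selection 2: 3131 + 279 = 3410
Selection 3: 3410 + 279 = 3689
Selection 4: 3689 + 279 = 3968 → 3968 − 3931 = 37
Selection 5: 37 + 279 = 316
Selection 6: 316 + 279 = 595
Selection 7: 595 + 279 = 874
Selection 8: 874 + 279 = 1153
Selection 9: 1153 + 279 = 1432
Selection 10: 1432 + 279 = 1711
Selection 11: 1711 + 279 = 1990
Selection 12: 1990 + 279 = 2269
Selection 13: 2269 + 279 = 2548
Selection 14: 2548 + 279 = 2827
Selection 15: 2827 + 279 = 3106
Selection 16: 3106 + 279 = 3385
Selection 17: 3385 + 279 = 3664
Selection 18: 3664 + 279 = 3943 → 3943 − 3931 = 12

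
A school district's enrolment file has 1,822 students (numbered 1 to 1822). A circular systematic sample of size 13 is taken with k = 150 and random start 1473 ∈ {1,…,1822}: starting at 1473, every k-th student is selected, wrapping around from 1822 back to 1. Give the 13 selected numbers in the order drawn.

1473, 1623, 1773, 101, 251, 401, 551, 701, 851, 1001, 1151, 1301, 1451

Selection 1: 1473
Selection 2: 1473 + 150 = 1623
Selection 3: 1623 + 150 = 1773
Selection 4: 1773 + 150 = 1923 → 1923 − 1822 = 101
Selection 5: 101 + 150 = 251
Selection 6: 251 + 150 = 401
Selection 7: 401 + 150 = 551
Selection 8: 551 + 150 = 701
Selection 9: 701 + 150 = 851
Selection 10: 851 + 150 = 1001
Selection 11: 1001 + 150 = 1151
Selection 12: 1151 + 150 = 1301
Selection 13: 1301 + 150 = 1451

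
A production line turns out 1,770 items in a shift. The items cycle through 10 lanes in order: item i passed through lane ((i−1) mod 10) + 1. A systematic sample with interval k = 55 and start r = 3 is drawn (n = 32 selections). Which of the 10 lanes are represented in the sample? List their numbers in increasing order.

Consecutive selections differ by k = 55, so their lane numbers differ by 55 mod 10 = 5.
gcd(55, 10) = 5, so the sample visits 10/5 = 2 distinct residues mod 10.
Start 3 is lane 3; the lanes hit are 3, 8.

3, 8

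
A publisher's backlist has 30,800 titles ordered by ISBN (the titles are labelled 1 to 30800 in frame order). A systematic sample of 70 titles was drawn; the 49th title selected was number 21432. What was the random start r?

k = 30800/70 = 440
r = 21432 − (49−1)×440 = 21432 − 21120 = 312

312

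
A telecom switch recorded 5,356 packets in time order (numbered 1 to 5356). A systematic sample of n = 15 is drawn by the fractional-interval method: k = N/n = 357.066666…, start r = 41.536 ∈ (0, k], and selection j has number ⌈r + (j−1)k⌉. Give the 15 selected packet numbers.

j=1: r + 0k = 41.536 → ⌈·⌉ = 42
j=2: r + 1k = 398.602666… → ⌈·⌉ = 399
j=3: r + 2k = 755.669333… → ⌈·⌉ = 756
j=4: r + 3k = 1112.736 → ⌈·⌉ = 1113
j=5: r + 4k = 1469.802666… → ⌈·⌉ = 1470
j=6: r + 5k = 1826.869333… → ⌈·⌉ = 1827
j=7: r + 6k = 2183.936 → ⌈·⌉ = 2184
j=8: r + 7k = 2541.002666… → ⌈·⌉ = 2542
j=9: r + 8k = 2898.069333… → ⌈·⌉ = 2899
j=10: r + 9k = 3255.136 → ⌈·⌉ = 3256
j=11: r + 10k = 3612.202666… → ⌈·⌉ = 3613
j=12: r + 11k = 3969.269333… → ⌈·⌉ = 3970
j=13: r + 12k = 4326.336 → ⌈·⌉ = 4327
j=14: r + 13k = 4683.402666… → ⌈·⌉ = 4684
j=15: r + 14k = 5040.469333… → ⌈·⌉ = 5041

42, 399, 756, 1113, 1470, 1827, 2184, 2542, 2899, 3256, 3613, 3970, 4327, 4684, 5041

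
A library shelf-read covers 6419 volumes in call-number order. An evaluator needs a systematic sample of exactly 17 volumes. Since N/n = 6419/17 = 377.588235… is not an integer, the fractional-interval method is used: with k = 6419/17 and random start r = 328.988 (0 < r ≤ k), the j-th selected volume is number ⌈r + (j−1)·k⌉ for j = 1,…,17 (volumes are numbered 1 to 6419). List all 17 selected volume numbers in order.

329, 707, 1085, 1462, 1840, 2217, 2595, 2973, 3350, 3728, 4105, 4483, 4861, 5238, 5616, 5993, 6371

j=1: r + 0k = 328.988 → ⌈·⌉ = 329
j=2: r + 1k = 706.576235… → ⌈·⌉ = 707
j=3: r + 2k = 1084.164470… → ⌈·⌉ = 1085
j=4: r + 3k = 1461.752705… → ⌈·⌉ = 1462
j=5: r + 4k = 1839.340941… → ⌈·⌉ = 1840
j=6: r + 5k = 2216.929176… → ⌈·⌉ = 2217
j=7: r + 6k = 2594.517411… → ⌈·⌉ = 2595
j=8: r + 7k = 2972.105647… → ⌈·⌉ = 2973
j=9: r + 8k = 3349.693882… → ⌈·⌉ = 3350
j=10: r + 9k = 3727.282117… → ⌈·⌉ = 3728
j=11: r + 10k = 4104.870352… → ⌈·⌉ = 4105
j=12: r + 11k = 4482.458588… → ⌈·⌉ = 4483
j=13: r + 12k = 4860.046823… → ⌈·⌉ = 4861
j=14: r + 13k = 5237.635058… → ⌈·⌉ = 5238
j=15: r + 14k = 5615.223294… → ⌈·⌉ = 5616
j=16: r + 15k = 5992.811529… → ⌈·⌉ = 5993
j=17: r + 16k = 6370.399764… → ⌈·⌉ = 6371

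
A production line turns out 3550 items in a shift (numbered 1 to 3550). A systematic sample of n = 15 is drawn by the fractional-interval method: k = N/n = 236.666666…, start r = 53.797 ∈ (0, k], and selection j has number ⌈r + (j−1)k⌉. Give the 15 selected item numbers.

j=1: r + 0k = 53.797 → ⌈·⌉ = 54
j=2: r + 1k = 290.463666… → ⌈·⌉ = 291
j=3: r + 2k = 527.130333… → ⌈·⌉ = 528
j=4: r + 3k = 763.797 → ⌈·⌉ = 764
j=5: r + 4k = 1000.463666… → ⌈·⌉ = 1001
j=6: r + 5k = 1237.130333… → ⌈·⌉ = 1238
j=7: r + 6k = 1473.797 → ⌈·⌉ = 1474
j=8: r + 7k = 1710.463666… → ⌈·⌉ = 1711
j=9: r + 8k = 1947.130333… → ⌈·⌉ = 1948
j=10: r + 9k = 2183.797 → ⌈·⌉ = 2184
j=11: r + 10k = 2420.463666… → ⌈·⌉ = 2421
j=12: r + 11k = 2657.130333… → ⌈·⌉ = 2658
j=13: r + 12k = 2893.797 → ⌈·⌉ = 2894
j=14: r + 13k = 3130.463666… → ⌈·⌉ = 3131
j=15: r + 14k = 3367.130333… → ⌈·⌉ = 3368

54, 291, 528, 764, 1001, 1238, 1474, 1711, 1948, 2184, 2421, 2658, 2894, 3131, 3368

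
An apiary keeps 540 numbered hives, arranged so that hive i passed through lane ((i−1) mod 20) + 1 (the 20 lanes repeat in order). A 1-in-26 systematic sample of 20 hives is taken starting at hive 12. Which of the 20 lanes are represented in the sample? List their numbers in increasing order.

2, 4, 6, 8, 10, 12, 14, 16, 18, 20

Consecutive selections differ by k = 26, so their lane numbers differ by 26 mod 20 = 6.
gcd(26, 20) = 2, so the sample visits 20/2 = 10 distinct residues mod 20.
Start 12 is lane 12; the lanes hit are 2, 4, 6, 8, 10, 12, 14, 16, 18, 20.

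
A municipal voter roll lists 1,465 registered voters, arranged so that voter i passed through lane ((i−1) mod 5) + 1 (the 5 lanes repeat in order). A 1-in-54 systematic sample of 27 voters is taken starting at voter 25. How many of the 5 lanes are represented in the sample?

5

Consecutive selections differ by k = 54, so their lane numbers differ by 54 mod 5 = 4.
gcd(54, 5) = 1, so the sample visits 5/1 = 5 distinct residues mod 5.
Start 25 is lane 5; the lanes hit are 1, 2, 3, 4, 5.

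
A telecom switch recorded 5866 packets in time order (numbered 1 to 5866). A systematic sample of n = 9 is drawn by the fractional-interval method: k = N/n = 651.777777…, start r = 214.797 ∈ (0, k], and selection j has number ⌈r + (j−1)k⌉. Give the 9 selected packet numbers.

215, 867, 1519, 2171, 2822, 3474, 4126, 4778, 5430

j=1: r + 0k = 214.797 → ⌈·⌉ = 215
j=2: r + 1k = 866.574777… → ⌈·⌉ = 867
j=3: r + 2k = 1518.352555… → ⌈·⌉ = 1519
j=4: r + 3k = 2170.130333… → ⌈·⌉ = 2171
j=5: r + 4k = 2821.908111… → ⌈·⌉ = 2822
j=6: r + 5k = 3473.685888… → ⌈·⌉ = 3474
j=7: r + 6k = 4125.463666… → ⌈·⌉ = 4126
j=8: r + 7k = 4777.241444… → ⌈·⌉ = 4778
j=9: r + 8k = 5429.019222… → ⌈·⌉ = 5430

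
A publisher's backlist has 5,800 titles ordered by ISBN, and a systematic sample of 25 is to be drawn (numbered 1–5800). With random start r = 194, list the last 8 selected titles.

4138, 4370, 4602, 4834, 5066, 5298, 5530, 5762

k = N/n = 5800/25 = 232
18th selection = 194 + 17×232 = 4138
19th: 4138 + 232 = 4370
20th: 4370 + 232 = 4602
21st: 4602 + 232 = 4834
22nd: 4834 + 232 = 5066
23rd: 5066 + 232 = 5298
24th: 5298 + 232 = 5530
25th: 5530 + 232 = 5762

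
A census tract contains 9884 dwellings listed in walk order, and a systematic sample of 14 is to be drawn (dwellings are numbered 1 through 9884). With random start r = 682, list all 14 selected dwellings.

k = N/n = 9884/14 = 706
dwelling 1: 682
dwelling 2: 682 + 706 = 1388
dwelling 3: 1388 + 706 = 2094
dwelling 4: 2094 + 706 = 2800
dwelling 5: 2800 + 706 = 3506
dwelling 6: 3506 + 706 = 4212
dwelling 7: 4212 + 706 = 4918
dwelling 8: 4918 + 706 = 5624
dwelling 9: 5624 + 706 = 6330
dwelling 10: 6330 + 706 = 7036
dwelling 11: 7036 + 706 = 7742
dwelling 12: 7742 + 706 = 8448
dwelling 13: 8448 + 706 = 9154
dwelling 14: 9154 + 706 = 9860

682, 1388, 2094, 2800, 3506, 4212, 4918, 5624, 6330, 7036, 7742, 8448, 9154, 9860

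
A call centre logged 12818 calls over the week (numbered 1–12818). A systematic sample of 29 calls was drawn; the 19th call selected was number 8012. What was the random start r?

56

k = 12818/29 = 442
r = 8012 − (19−1)×442 = 8012 − 7956 = 56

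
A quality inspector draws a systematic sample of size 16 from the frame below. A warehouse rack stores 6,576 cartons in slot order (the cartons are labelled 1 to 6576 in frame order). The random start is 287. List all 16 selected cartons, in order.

k = N/n = 6576/16 = 411
carton 1: 287
carton 2: 287 + 411 = 698
carton 3: 698 + 411 = 1109
carton 4: 1109 + 411 = 1520
carton 5: 1520 + 411 = 1931
carton 6: 1931 + 411 = 2342
carton 7: 2342 + 411 = 2753
carton 8: 2753 + 411 = 3164
carton 9: 3164 + 411 = 3575
carton 10: 3575 + 411 = 3986
carton 11: 3986 + 411 = 4397
carton 12: 4397 + 411 = 4808
carton 13: 4808 + 411 = 5219
carton 14: 5219 + 411 = 5630
carton 15: 5630 + 411 = 6041
carton 16: 6041 + 411 = 6452

287, 698, 1109, 1520, 1931, 2342, 2753, 3164, 3575, 3986, 4397, 4808, 5219, 5630, 6041, 6452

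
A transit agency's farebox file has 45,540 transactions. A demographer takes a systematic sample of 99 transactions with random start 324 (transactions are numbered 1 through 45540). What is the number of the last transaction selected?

45404

k = 45540/99 = 460
99th selection = r + (99−1)·k = 324 + 98×460 = 324 + 45080 = 45404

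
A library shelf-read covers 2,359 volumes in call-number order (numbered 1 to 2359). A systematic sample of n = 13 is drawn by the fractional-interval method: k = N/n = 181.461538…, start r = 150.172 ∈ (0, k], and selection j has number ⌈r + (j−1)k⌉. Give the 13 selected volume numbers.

151, 332, 514, 695, 877, 1058, 1239, 1421, 1602, 1784, 1965, 2147, 2328

j=1: r + 0k = 150.172 → ⌈·⌉ = 151
j=2: r + 1k = 331.633538… → ⌈·⌉ = 332
j=3: r + 2k = 513.095076… → ⌈·⌉ = 514
j=4: r + 3k = 694.556615… → ⌈·⌉ = 695
j=5: r + 4k = 876.018153… → ⌈·⌉ = 877
j=6: r + 5k = 1057.479692… → ⌈·⌉ = 1058
j=7: r + 6k = 1238.941230… → ⌈·⌉ = 1239
j=8: r + 7k = 1420.402769… → ⌈·⌉ = 1421
j=9: r + 8k = 1601.864307… → ⌈·⌉ = 1602
j=10: r + 9k = 1783.325846… → ⌈·⌉ = 1784
j=11: r + 10k = 1964.787384… → ⌈·⌉ = 1965
j=12: r + 11k = 2146.248923… → ⌈·⌉ = 2147
j=13: r + 12k = 2327.710461… → ⌈·⌉ = 2328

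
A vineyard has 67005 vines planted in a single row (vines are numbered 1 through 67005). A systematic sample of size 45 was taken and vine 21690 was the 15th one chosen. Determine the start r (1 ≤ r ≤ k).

844

k = 67005/45 = 1489
r = 21690 − (15−1)×1489 = 21690 − 20846 = 844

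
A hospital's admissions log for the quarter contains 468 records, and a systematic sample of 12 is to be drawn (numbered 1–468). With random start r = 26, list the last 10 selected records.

k = N/n = 468/12 = 39
3rd selection = 26 + 2×39 = 104
4th: 104 + 39 = 143
5th: 143 + 39 = 182
6th: 182 + 39 = 221
7th: 221 + 39 = 260
8th: 260 + 39 = 299
9th: 299 + 39 = 338
10th: 338 + 39 = 377
11th: 377 + 39 = 416
12th: 416 + 39 = 455

104, 143, 182, 221, 260, 299, 338, 377, 416, 455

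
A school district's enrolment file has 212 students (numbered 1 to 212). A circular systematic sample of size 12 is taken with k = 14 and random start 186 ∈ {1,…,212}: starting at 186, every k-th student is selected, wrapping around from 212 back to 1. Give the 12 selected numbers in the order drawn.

Selection 1: 186
Selection 2: 186 + 14 = 200
Selection 3: 200 + 14 = 214 → 214 − 212 = 2
Selection 4: 2 + 14 = 16
Selection 5: 16 + 14 = 30
Selection 6: 30 + 14 = 44
Selection 7: 44 + 14 = 58
Selection 8: 58 + 14 = 72
Selection 9: 72 + 14 = 86
Selection 10: 86 + 14 = 100
Selection 11: 100 + 14 = 114
Selection 12: 114 + 14 = 128

186, 200, 2, 16, 30, 44, 58, 72, 86, 100, 114, 128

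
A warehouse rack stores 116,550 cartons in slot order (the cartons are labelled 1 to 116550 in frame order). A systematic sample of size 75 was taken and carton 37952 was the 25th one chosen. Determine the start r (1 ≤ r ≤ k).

656

k = 116550/75 = 1554
r = 37952 − (25−1)×1554 = 37952 − 37296 = 656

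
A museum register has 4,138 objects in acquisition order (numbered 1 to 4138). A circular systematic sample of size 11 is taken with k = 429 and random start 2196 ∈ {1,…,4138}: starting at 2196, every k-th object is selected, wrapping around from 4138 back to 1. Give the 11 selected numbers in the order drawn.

Selection 1: 2196
Selection 2: 2196 + 429 = 2625
Selection 3: 2625 + 429 = 3054
Selection 4: 3054 + 429 = 3483
Selection 5: 3483 + 429 = 3912
Selection 6: 3912 + 429 = 4341 → 4341 − 4138 = 203
Selection 7: 203 + 429 = 632
Selection 8: 632 + 429 = 1061
Selection 9: 1061 + 429 = 1490
Selection 10: 1490 + 429 = 1919
Selection 11: 1919 + 429 = 2348

2196, 2625, 3054, 3483, 3912, 203, 632, 1061, 1490, 1919, 2348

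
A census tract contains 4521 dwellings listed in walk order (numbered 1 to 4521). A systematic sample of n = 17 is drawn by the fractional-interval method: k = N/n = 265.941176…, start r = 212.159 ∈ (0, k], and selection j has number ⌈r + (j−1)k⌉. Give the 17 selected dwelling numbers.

213, 479, 745, 1010, 1276, 1542, 1808, 2074, 2340, 2606, 2872, 3138, 3404, 3670, 3936, 4202, 4468

j=1: r + 0k = 212.159 → ⌈·⌉ = 213
j=2: r + 1k = 478.100176… → ⌈·⌉ = 479
j=3: r + 2k = 744.041352… → ⌈·⌉ = 745
j=4: r + 3k = 1009.982529… → ⌈·⌉ = 1010
j=5: r + 4k = 1275.923705… → ⌈·⌉ = 1276
j=6: r + 5k = 1541.864882… → ⌈·⌉ = 1542
j=7: r + 6k = 1807.806058… → ⌈·⌉ = 1808
j=8: r + 7k = 2073.747235… → ⌈·⌉ = 2074
j=9: r + 8k = 2339.688411… → ⌈·⌉ = 2340
j=10: r + 9k = 2605.629588… → ⌈·⌉ = 2606
j=11: r + 10k = 2871.570764… → ⌈·⌉ = 2872
j=12: r + 11k = 3137.511941… → ⌈·⌉ = 3138
j=13: r + 12k = 3403.453117… → ⌈·⌉ = 3404
j=14: r + 13k = 3669.394294… → ⌈·⌉ = 3670
j=15: r + 14k = 3935.335470… → ⌈·⌉ = 3936
j=16: r + 15k = 4201.276647… → ⌈·⌉ = 4202
j=17: r + 16k = 4467.217823… → ⌈·⌉ = 4468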